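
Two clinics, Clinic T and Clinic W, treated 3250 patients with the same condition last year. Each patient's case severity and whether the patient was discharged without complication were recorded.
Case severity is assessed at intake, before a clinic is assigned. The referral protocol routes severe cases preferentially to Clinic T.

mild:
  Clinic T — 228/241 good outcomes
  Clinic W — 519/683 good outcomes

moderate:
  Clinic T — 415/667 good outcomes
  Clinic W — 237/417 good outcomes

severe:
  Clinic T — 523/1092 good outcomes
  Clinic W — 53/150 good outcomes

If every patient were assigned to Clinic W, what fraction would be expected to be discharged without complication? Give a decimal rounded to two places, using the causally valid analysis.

0.54

Nothing the clinic does changes case severity; the imbalance is an allocation artefact. With case severity also predicting the outcome, the pooled figure is confounded, and the within-stratum comparison is the causal one.
Standardising Clinic W to the population case severity mix: 0.284·519/683 + 0.334·237/417 + 0.382·53/150 = 0.541.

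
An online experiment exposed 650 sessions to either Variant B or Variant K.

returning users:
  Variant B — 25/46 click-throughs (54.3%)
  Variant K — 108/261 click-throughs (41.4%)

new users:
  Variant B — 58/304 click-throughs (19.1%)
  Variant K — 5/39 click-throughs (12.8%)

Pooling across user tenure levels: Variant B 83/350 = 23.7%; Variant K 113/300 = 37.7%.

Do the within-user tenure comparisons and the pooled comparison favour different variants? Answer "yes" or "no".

Within each user tenure level (returning users 54.3% vs 41.4%; new users 19.1% vs 12.8%), Variant B has the higher rate every time. Pooled: 23.7% vs 37.7% — Variant K has the higher rate overall. The two comparisons disagree.

yes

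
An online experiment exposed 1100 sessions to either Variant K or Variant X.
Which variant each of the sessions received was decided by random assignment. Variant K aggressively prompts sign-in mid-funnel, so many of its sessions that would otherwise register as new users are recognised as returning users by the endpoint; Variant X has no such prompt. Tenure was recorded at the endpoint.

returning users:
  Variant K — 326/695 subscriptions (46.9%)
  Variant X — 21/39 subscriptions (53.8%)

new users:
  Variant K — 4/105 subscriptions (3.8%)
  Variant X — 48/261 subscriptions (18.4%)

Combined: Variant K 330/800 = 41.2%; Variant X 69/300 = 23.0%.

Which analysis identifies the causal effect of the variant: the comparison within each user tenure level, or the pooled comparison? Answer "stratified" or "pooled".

pooled

Stratifying would compare variants among sessions the variants themselves sorted into user tenure groups — a form of selection on an intermediate. The unconditioned pooled rates give the total causal effect.
Pooled: Variant K 41.2% vs Variant X 23.0%; Variant K is higher overall.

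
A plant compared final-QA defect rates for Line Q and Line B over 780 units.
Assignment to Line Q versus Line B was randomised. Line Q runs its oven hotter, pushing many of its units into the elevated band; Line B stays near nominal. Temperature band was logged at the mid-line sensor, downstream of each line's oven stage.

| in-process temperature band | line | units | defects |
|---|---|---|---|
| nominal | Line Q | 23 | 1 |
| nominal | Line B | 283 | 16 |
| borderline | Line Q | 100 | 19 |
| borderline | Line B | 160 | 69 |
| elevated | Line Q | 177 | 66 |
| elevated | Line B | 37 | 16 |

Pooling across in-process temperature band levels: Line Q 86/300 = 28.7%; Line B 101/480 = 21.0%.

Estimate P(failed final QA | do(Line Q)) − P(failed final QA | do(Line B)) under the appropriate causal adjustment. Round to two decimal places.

Because the line influences in-process temperature band, in-process temperature band is a post-treatment mediator, not a confounder. Stratifying on it would bias the estimate; the causal effect is the crude pooled difference.
The causal difference is the pooled difference: 0.287 − 0.210 = +0.076.

+0.08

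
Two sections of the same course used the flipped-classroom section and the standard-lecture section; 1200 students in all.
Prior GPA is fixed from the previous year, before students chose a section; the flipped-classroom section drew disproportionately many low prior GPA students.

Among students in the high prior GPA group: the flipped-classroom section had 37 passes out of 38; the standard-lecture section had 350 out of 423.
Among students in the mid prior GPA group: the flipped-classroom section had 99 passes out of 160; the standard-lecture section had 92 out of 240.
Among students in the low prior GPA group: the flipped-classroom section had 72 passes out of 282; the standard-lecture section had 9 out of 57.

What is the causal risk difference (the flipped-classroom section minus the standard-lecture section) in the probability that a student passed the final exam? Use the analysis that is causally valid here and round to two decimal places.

+0.16

Nothing the teaching method does changes prior GPA band; the imbalance is an allocation artefact. With prior GPA band also predicting the outcome, the pooled figure is confounded, and the within-stratum comparison is the causal one.
Adjusting over the population distribution of prior GPA band: 0.384·(0.974−0.827) + 0.333·(0.619−0.383) + 0.282·(0.255−0.158) = +0.162.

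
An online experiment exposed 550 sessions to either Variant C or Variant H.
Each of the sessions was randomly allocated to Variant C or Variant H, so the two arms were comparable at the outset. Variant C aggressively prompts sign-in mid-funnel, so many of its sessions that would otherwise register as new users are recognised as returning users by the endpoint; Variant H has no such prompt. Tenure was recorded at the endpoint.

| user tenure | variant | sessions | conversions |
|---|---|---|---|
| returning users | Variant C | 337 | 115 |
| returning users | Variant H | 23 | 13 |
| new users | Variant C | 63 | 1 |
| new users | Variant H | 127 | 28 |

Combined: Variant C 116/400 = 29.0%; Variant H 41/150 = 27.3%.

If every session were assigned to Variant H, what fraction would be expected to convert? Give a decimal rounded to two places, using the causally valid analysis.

The distribution of user tenure is itself part of what the variant does — it is an intermediate outcome. Holding it fixed would remove that part of the effect; the total effect is the pooled difference.
So P(outcome | do(Variant H)) is just the pooled rate for Variant H: 41/150 = 0.273.

0.27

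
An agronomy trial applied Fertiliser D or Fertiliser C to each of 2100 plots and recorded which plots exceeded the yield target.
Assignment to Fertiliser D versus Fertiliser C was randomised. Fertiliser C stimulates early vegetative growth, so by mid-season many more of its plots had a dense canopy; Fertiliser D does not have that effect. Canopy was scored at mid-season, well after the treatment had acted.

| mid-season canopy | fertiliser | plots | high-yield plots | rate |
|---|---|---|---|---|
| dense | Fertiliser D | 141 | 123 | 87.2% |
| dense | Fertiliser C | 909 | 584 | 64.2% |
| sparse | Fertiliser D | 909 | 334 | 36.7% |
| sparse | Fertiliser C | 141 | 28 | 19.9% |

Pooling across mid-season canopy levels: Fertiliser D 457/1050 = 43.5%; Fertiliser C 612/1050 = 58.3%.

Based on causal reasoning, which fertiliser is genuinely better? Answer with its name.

Within every mid-season canopy level Fertiliser D has the higher rate, yet pooled Fertiliser C does — Simpson's reversal.
Because the fertiliser influences mid-season canopy, mid-season canopy is a post-treatment mediator, not a confounder. Stratifying on it would bias the estimate; the causal effect is the crude pooled difference.
Pooled: Fertiliser D 43.5% vs Fertiliser C 58.3%; Fertiliser C is higher overall.

Fertiliser C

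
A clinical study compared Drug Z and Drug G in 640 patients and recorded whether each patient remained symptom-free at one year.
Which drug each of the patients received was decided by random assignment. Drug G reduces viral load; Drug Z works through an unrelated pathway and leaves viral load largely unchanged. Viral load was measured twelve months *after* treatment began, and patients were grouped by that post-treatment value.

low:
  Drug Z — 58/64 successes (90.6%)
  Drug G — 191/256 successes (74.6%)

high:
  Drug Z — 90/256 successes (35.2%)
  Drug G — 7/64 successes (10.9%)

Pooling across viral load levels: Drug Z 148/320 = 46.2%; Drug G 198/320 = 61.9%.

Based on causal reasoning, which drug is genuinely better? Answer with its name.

Drug G

Because the drug influences viral load, viral load is a post-treatment mediator, not a confounder. Stratifying on it would bias the estimate; the causal effect is the crude pooled difference.
Pooled: Drug Z 46.2% vs Drug G 61.9%; Drug G is higher overall.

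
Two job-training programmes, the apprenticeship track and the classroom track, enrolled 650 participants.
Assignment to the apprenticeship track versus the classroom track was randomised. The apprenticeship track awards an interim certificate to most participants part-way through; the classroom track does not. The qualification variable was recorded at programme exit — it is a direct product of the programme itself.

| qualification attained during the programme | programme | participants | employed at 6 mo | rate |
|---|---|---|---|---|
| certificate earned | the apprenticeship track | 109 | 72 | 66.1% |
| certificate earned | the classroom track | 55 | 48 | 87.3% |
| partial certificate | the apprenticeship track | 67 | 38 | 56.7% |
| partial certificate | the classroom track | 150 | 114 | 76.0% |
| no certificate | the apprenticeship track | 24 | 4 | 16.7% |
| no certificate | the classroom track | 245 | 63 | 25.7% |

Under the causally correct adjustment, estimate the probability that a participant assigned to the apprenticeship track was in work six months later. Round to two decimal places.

the classroom track is higher inside every qualification attained during the programme stratum but the apprenticeship track is higher in aggregate. Whether to stratify depends on how qualification attained during the programme relates to the programme.
Qualification attained during the programme here is a post-treatment variable shaped by the programme; conditioning on it would introduce bias rather than remove it. The overall comparison is the causal one.
So P(outcome | do(the apprenticeship track)) is just the pooled rate for the apprenticeship track: 114/200 = 0.570.

0.57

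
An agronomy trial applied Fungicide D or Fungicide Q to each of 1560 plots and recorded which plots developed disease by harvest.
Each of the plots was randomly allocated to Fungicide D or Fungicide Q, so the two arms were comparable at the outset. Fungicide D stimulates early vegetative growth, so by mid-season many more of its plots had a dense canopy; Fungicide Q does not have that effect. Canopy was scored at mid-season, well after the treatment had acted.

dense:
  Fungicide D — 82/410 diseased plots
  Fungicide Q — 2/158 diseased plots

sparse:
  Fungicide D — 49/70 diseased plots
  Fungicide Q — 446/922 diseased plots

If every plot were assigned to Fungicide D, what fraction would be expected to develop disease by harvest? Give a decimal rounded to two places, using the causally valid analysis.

0.27

Stratifying would compare fungicides among plots the fungicides themselves sorted into mid-season canopy groups — a form of selection on an intermediate. The unconditioned pooled rates give the total causal effect.
So P(outcome | do(Fungicide D)) is just the pooled rate for Fungicide D: 131/480 = 0.273.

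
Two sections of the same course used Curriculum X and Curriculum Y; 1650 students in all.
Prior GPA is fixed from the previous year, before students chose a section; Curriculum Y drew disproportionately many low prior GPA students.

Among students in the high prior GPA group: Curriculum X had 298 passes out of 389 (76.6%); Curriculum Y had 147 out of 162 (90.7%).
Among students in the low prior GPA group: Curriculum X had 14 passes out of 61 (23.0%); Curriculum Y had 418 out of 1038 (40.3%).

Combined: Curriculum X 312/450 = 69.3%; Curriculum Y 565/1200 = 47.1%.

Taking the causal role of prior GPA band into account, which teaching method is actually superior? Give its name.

Curriculum Y

Since prior GPA band is a pre-existing factor (not a product of the teaching method) and it affects the outcome on its own, it is a confounder. The stratified rates, not the pooled rate, identify the causal effect.
Within each level — high prior GPA: 76.6% vs 90.7%; low prior GPA: 23.0% vs 40.3% — Curriculum Y is higher every time.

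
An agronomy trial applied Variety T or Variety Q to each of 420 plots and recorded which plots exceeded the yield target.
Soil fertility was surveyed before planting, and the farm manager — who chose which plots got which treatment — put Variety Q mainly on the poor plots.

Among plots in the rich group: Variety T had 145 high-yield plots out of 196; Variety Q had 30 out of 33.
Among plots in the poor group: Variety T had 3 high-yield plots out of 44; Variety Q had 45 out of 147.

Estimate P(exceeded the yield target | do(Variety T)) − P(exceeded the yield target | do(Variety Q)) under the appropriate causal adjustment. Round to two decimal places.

-0.20

Variety Q is higher inside every soil fertility stratum but Variety T is higher in aggregate. Whether to stratify depends on how soil fertility relates to the variety.
Since soil fertility is a pre-existing factor (not a product of the variety) and it affects the outcome on its own, it is a confounder. The stratified rates, not the pooled rate, identify the causal effect.
Adjusting over the population distribution of soil fertility: 0.545·(0.740−0.909) + 0.455·(0.068−0.306) = -0.201.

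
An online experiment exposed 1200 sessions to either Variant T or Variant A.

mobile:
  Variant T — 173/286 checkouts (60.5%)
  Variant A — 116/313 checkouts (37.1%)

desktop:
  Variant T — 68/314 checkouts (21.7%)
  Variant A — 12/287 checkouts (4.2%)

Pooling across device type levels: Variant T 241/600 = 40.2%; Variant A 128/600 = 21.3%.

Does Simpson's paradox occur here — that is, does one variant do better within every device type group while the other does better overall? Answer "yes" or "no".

no

Within each device type level (mobile 60.5% vs 37.1%; desktop 21.7% vs 4.2%), Variant T has the higher rate every time. Pooled: 40.2% vs 21.3% — Variant T has the higher rate overall. They agree.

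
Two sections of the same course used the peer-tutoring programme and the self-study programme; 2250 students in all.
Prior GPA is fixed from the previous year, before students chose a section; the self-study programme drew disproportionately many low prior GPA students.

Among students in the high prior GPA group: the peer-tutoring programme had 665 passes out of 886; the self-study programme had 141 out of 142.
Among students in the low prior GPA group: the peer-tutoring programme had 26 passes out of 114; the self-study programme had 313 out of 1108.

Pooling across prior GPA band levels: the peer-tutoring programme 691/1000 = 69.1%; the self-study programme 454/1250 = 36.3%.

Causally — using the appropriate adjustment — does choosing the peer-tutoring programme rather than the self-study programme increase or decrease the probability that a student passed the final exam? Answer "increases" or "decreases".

decreases

Prior GPA band is set before the teaching method has any effect — it is not caused by the teaching method — and it independently drives the outcome. That makes it a confounder, so the causal comparison is within prior GPA band levels.
Within each level — high prior GPA: 75.1% vs 99.3%; low prior GPA: 22.8% vs 28.2% — the self-study programme is higher every time.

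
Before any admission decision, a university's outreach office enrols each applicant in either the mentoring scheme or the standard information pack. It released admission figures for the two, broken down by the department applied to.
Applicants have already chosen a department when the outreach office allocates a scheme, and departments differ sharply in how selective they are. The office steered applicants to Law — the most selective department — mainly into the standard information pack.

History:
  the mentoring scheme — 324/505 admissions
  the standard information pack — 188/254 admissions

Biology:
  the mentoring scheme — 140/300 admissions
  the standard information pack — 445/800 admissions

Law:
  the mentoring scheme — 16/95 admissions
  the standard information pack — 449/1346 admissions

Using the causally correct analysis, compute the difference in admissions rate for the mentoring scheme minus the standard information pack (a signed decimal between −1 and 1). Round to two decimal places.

-0.12

The imbalance in department arose from how applicants were allocated, not from anything the outreach scheme did; and department independently affects the outcome. The pooled gap is confounded — condition on department.
Adjusting over the population distribution of department: 0.230·(0.642−0.740) + 0.333·(0.467−0.556) + 0.437·(0.168−0.334) = -0.125.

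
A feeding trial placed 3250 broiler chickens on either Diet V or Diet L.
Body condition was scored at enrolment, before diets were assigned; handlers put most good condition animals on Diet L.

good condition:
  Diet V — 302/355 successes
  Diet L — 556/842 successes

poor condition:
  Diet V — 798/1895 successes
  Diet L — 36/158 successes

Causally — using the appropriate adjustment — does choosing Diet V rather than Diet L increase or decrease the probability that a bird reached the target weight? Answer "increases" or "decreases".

Diet V is higher inside every starting body condition stratum but Diet L is higher in aggregate. Whether to stratify depends on how starting body condition relates to the diet.
Starting body condition is set before the diet has any effect — it is not caused by the diet — and it independently drives the outcome. That makes it a confounder, so the causal comparison is within starting body condition levels.
Within each level — good condition: 85.1% vs 66.0%; poor condition: 42.1% vs 22.8% — Diet V is higher every time.

increases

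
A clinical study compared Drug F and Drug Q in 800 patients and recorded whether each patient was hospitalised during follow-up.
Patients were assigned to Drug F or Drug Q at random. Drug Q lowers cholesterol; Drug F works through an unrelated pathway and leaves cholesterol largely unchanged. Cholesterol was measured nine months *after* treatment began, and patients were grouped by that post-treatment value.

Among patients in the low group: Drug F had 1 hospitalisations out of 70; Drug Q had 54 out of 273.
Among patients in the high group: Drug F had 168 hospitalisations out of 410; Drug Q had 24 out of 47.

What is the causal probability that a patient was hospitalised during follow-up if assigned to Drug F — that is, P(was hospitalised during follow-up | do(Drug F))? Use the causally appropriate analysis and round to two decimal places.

Stratifying would compare drugs among patients the drugs themselves sorted into cholesterol groups — a form of selection on an intermediate. The unconditioned pooled rates give the total causal effect.
So P(outcome | do(Drug F)) is just the pooled rate for Drug F: 169/480 = 0.352.

0.35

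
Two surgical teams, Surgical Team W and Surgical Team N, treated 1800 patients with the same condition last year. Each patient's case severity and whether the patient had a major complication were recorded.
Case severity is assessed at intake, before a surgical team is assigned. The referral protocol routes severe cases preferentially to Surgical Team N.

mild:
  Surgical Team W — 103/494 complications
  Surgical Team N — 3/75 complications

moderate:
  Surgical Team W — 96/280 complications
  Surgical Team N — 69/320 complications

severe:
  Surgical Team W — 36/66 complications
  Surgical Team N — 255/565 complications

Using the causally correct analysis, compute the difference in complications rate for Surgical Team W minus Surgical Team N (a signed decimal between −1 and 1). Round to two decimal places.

The imbalance in case severity arose from how patients were allocated, not from anything the surgical team did; and case severity independently affects the outcome. The pooled gap is confounded — condition on case severity.
Adjusting over the population distribution of case severity: 0.316·(0.209−0.040) + 0.333·(0.343−0.216) + 0.351·(0.545−0.451) = +0.129.

+0.13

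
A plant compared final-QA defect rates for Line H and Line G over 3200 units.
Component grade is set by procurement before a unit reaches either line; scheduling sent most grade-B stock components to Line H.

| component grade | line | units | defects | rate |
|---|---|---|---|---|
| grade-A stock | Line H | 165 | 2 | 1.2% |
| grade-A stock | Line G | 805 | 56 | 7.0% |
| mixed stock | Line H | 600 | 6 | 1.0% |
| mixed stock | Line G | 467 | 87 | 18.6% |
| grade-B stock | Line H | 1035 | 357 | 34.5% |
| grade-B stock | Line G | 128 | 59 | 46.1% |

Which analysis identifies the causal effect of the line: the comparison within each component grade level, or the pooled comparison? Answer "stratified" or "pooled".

stratified

The component grade-specific comparison favours Line H throughout, but the pooled figures favour Line G. The question is whether to condition on component grade.
Since component grade is a pre-existing factor (not a product of the line) and it affects the outcome on its own, it is a confounder. The stratified rates, not the pooled rate, identify the causal effect.
Within each level — grade-A stock: 1.2% vs 7.0%; mixed stock: 1.0% vs 18.6%; grade-B stock: 34.5% vs 46.1% — Line H is lower every time.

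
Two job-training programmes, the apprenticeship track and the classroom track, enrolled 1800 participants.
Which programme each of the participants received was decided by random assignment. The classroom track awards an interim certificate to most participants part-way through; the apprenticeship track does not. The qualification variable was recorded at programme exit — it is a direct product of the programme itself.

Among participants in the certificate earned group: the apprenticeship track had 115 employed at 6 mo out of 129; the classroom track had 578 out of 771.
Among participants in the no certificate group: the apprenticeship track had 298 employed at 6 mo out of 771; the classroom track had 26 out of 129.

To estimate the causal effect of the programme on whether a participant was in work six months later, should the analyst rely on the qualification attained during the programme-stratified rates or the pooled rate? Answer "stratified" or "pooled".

pooled

Because the programme influences qualification attained during the programme, qualification attained during the programme is a post-treatment mediator, not a confounder. Stratifying on it would bias the estimate; the causal effect is the crude pooled difference.
Pooled: the apprenticeship track 45.9% vs the classroom track 67.1%; the classroom track is higher overall.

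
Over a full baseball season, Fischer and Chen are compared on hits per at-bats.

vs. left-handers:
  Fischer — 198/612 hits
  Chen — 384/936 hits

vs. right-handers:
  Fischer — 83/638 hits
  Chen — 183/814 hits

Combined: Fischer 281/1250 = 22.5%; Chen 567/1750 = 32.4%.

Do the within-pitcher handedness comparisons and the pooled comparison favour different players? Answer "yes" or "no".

Within each pitcher handedness level (vs. left-handers 32.4% vs 41.0%; vs. right-handers 13.0% vs 22.5%), Chen has the higher rate every time. Pooled: 22.5% vs 32.4% — Chen has the higher rate overall. They agree.

no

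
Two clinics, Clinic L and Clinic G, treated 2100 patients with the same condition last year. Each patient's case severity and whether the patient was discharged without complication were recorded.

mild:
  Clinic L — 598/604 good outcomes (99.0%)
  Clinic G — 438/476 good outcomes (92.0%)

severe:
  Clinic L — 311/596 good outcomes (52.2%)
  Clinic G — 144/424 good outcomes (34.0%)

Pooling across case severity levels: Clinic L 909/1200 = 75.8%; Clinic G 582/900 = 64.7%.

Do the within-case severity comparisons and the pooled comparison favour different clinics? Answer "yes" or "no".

no

Within each case severity level (mild 99.0% vs 92.0%; severe 52.2% vs 34.0%), Clinic L has the higher rate every time. Pooled: 75.8% vs 64.7% — Clinic L has the higher rate overall. They agree.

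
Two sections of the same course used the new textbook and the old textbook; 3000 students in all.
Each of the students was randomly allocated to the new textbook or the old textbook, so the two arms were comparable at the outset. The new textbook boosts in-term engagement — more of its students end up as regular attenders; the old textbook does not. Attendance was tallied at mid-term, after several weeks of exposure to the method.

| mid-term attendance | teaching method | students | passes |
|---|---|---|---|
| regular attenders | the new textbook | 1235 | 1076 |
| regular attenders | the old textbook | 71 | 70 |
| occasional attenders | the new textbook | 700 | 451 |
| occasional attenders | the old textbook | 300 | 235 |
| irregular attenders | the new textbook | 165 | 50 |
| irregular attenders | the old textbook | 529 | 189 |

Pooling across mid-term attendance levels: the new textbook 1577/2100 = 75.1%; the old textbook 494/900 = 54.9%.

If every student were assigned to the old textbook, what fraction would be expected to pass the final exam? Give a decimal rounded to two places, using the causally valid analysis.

the old textbook is higher inside every mid-term attendance stratum but the new textbook is higher in aggregate. Whether to stratify depends on how mid-term attendance relates to the teaching method.
Mid-term attendance lies on the pathway teaching method → mid-term attendance → outcome, so adjusting for it blocks the indirect effect. For the total causal effect of teaching method, use the unadjusted pooled rates.
So P(outcome | do(the old textbook)) is just the pooled rate for the old textbook: 494/900 = 0.549.

0.55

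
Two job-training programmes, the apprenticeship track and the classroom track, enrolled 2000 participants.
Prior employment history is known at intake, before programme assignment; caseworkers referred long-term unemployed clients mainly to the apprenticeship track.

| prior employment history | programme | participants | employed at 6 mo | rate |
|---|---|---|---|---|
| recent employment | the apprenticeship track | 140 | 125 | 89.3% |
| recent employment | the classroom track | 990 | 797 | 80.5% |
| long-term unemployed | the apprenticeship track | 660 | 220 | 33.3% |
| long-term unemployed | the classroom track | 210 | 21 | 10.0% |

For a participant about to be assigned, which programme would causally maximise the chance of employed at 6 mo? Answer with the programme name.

Nothing the programme does changes prior employment history; the imbalance is an allocation artefact. With prior employment history also predicting the outcome, the pooled figure is confounded, and the within-stratum comparison is the causal one.
Within each level — recent employment: 89.3% vs 80.5%; long-term unemployed: 33.3% vs 10.0% — the apprenticeship track is higher every time.

the apprenticeship track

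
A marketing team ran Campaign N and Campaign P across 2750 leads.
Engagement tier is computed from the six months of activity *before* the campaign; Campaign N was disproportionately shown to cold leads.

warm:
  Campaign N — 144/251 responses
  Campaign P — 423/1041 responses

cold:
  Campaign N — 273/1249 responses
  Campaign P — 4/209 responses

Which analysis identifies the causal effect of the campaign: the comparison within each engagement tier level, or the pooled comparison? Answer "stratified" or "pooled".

Nothing the campaign does changes engagement tier; the imbalance is an allocation artefact. With engagement tier also predicting the outcome, the pooled figure is confounded, and the within-stratum comparison is the causal one.
Within each level — warm: 57.4% vs 40.6%; cold: 21.9% vs 1.9% — Campaign N is higher every time.

stratified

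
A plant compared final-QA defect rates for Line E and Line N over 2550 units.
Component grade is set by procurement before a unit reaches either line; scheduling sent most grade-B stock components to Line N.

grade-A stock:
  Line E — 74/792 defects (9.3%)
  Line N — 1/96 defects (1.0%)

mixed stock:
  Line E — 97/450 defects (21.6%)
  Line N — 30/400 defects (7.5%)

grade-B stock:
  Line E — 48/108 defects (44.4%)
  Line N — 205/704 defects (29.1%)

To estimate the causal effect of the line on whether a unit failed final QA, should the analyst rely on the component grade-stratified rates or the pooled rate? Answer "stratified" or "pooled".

Component grade differs across lines for reasons unrelated to any effect of the line itself, and it separately predicts the outcome — a classic confounder. We must compare within component grade levels.
Within each level — grade-A stock: 9.3% vs 1.0%; mixed stock: 21.6% vs 7.5%; grade-B stock: 44.4% vs 29.1% — Line N is lower every time.

stratified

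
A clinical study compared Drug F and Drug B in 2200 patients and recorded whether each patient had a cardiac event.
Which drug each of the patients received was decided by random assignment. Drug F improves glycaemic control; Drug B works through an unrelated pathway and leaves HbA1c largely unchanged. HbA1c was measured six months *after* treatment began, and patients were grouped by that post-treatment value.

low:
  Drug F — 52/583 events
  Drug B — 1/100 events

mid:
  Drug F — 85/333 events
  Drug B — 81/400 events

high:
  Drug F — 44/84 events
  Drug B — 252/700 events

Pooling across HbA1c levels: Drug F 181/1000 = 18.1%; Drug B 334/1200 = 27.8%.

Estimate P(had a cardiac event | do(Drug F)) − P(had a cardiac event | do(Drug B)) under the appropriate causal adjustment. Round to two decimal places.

-0.10

Within every HbA1c level Drug B has the lower rate, yet pooled Drug F does — Simpson's reversal.
Stratifying would compare drugs among patients the drugs themselves sorted into HbA1c groups — a form of selection on an intermediate. The unconditioned pooled rates give the total causal effect.
The causal difference is the pooled difference: 0.181 − 0.278 = -0.097.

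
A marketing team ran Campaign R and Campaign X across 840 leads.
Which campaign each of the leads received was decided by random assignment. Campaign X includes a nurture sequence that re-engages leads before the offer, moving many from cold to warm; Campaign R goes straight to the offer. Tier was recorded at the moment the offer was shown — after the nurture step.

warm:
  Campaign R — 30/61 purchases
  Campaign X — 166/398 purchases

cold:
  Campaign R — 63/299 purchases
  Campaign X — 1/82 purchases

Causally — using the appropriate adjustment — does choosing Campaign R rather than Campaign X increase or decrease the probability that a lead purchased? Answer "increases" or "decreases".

Stratifying would compare campaigns among leads the campaigns themselves sorted into engagement tier groups — a form of selection on an intermediate. The unconditioned pooled rates give the total causal effect.
Pooled: Campaign R 25.8% vs Campaign X 34.8%; Campaign X is higher overall.

decreases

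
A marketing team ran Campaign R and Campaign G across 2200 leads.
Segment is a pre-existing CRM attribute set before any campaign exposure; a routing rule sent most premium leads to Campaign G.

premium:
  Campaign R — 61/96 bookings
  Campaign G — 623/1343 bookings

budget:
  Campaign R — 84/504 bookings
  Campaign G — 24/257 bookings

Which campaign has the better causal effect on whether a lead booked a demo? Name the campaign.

Campaign R

Campaign R is higher inside every customer segment stratum but Campaign G is higher in aggregate. Whether to stratify depends on how customer segment relates to the campaign.
Customer segment is set before the campaign has any effect — it is not caused by the campaign — and it independently drives the outcome. That makes it a confounder, so the causal comparison is within customer segment levels.
Within each level — premium: 63.5% vs 46.4%; budget: 16.7% vs 9.3% — Campaign R is higher every time.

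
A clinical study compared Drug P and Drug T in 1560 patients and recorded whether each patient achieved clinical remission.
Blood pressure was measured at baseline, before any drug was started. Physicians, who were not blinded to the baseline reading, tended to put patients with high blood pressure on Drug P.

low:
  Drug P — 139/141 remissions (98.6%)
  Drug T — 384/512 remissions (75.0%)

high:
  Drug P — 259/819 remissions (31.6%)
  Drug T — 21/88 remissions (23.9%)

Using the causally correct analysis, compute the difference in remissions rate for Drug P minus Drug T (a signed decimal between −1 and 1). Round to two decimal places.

Drug P is higher inside every blood pressure stratum but Drug T is higher in aggregate. Whether to stratify depends on how blood pressure relates to the drug.
Nothing the drug does changes blood pressure; the imbalance is an allocation artefact. With blood pressure also predicting the outcome, the pooled figure is confounded, and the within-stratum comparison is the causal one.
Adjusting over the population distribution of blood pressure: 0.419·(0.986−0.750) + 0.581·(0.316−0.239) = +0.144.

+0.14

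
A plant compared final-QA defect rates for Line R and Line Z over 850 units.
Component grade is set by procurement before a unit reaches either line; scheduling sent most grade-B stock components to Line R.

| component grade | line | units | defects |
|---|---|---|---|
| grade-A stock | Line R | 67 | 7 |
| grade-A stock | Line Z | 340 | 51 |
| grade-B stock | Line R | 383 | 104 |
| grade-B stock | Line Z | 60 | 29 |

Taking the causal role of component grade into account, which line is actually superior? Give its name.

Component grade satisfies the back-door criterion: it is not a descendant of the line, and it blocks the spurious path from line to outcome. Adjusting for it (i.e., using the within-component grade rates) gives the causal effect.
Within each level — grade-A stock: 10.4% vs 15.0%; grade-B stock: 27.2% vs 48.3% — Line R is lower every time.

Line R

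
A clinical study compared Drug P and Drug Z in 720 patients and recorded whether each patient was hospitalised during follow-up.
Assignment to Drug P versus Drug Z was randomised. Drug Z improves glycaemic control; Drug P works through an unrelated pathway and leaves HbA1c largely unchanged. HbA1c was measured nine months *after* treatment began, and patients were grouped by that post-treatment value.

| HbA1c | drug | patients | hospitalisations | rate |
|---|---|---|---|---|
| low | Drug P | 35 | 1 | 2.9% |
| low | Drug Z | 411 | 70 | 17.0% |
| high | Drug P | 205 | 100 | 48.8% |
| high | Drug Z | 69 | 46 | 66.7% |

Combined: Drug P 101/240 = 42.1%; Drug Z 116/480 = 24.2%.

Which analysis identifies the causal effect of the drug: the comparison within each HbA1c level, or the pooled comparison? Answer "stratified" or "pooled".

pooled

Drug P is lower inside every HbA1c stratum but Drug Z is lower in aggregate. Whether to stratify depends on how HbA1c relates to the drug.
HbA1c is downstream of the drug. One should not condition on a consequence of treatment, so the overall rates are the right comparison.
Pooled: Drug P 42.1% vs Drug Z 24.2%; Drug Z is lower overall.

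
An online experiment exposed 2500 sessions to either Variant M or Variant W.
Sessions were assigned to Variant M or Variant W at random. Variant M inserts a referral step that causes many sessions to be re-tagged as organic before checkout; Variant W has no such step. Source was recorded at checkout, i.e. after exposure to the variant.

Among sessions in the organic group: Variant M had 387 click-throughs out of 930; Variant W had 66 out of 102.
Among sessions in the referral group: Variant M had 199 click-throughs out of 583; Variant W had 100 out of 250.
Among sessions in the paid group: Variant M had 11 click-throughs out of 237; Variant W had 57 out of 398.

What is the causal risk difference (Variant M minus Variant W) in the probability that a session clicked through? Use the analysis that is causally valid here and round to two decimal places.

+0.04

Traffic source is recorded after the variant and is itself shifted by it — it sits on the causal path from variant to outcome. Conditioning on a mediator would strip out part of the effect we want; the pooled comparison gives the total causal effect.
The causal difference is the pooled difference: 0.341 − 0.297 = +0.044.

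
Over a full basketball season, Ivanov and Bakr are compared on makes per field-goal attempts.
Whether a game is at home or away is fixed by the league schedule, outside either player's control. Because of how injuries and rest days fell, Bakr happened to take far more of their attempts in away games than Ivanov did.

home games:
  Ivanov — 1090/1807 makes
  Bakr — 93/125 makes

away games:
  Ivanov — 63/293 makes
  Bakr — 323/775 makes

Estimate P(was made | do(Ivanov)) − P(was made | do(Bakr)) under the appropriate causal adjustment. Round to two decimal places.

-0.16

Within every game venue level Bakr has the higher rate, yet pooled Ivanov does — Simpson's reversal.
Since game venue is a pre-existing factor (not a product of the player) and it affects the outcome on its own, it is a confounder. The stratified rates, not the pooled rate, identify the causal effect.
Adjusting over the population distribution of game venue: 0.644·(0.603−0.744) + 0.356·(0.215−0.417) = -0.162.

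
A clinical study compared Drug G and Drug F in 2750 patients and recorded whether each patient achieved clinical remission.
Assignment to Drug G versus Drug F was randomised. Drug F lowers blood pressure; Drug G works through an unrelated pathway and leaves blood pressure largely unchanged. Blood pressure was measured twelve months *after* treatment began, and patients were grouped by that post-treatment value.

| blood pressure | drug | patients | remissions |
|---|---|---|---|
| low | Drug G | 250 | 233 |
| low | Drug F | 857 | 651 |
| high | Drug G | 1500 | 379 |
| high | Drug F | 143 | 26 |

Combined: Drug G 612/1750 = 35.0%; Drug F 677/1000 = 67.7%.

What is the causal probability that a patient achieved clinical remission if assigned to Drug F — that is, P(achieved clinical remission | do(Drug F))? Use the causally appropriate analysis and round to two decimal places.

0.68

The blood pressure-specific comparison favours Drug G throughout, but the pooled figures favour Drug F. The question is whether to condition on blood pressure.
Stratifying would compare drugs among patients the drugs themselves sorted into blood pressure groups — a form of selection on an intermediate. The unconditioned pooled rates give the total causal effect.
So P(outcome | do(Drug F)) is just the pooled rate for Drug F: 677/1000 = 0.677.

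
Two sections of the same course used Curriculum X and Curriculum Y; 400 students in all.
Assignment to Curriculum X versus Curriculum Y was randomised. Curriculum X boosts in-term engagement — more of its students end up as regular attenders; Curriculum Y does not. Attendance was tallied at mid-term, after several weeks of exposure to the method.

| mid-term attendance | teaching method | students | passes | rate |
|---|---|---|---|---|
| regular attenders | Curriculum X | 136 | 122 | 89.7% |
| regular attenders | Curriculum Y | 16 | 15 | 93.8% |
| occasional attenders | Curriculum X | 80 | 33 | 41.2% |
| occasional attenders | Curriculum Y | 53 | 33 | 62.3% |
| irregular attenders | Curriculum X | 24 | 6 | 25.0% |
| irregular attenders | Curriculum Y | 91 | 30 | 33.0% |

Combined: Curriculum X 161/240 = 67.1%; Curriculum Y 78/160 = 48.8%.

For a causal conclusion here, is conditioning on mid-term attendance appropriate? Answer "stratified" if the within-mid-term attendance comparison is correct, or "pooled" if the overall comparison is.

Mid-term attendance is recorded after the teaching method and is itself shifted by it — it sits on the causal path from teaching method to outcome. Conditioning on a mediator would strip out part of the effect we want; the pooled comparison gives the total causal effect.
Pooled: Curriculum X 67.1% vs Curriculum Y 48.8%; Curriculum X is higher overall.

pooled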